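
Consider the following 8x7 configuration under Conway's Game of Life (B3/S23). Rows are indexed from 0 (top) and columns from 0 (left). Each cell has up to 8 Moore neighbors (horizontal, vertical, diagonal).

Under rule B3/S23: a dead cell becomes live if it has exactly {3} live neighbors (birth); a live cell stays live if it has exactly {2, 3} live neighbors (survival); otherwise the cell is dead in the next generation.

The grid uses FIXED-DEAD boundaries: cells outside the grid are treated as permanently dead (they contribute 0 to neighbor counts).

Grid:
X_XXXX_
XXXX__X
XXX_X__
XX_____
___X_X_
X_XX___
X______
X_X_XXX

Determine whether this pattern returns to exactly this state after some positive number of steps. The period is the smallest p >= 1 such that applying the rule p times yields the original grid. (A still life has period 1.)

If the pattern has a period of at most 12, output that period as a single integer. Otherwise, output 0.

Answer: 0

Derivation:
Simulating and comparing each generation to the original:
Gen 0 (original, given above): 27 live cells
Gen 1: 19 live cells, differs from original
Gen 2: 10 live cells, differs from original
Gen 3: 10 live cells, differs from original
Gen 4: 10 live cells, differs from original
Gen 5: 10 live cells, differs from original
Gen 6: 12 live cells, differs from original
Gen 7: 11 live cells, differs from original
Gen 8: 11 live cells, differs from original
Gen 9: 9 live cells, differs from original
Gen 10: 11 live cells, differs from original
Gen 11: 8 live cells, differs from original
Gen 12: 7 live cells, differs from original
No period found within 12 steps.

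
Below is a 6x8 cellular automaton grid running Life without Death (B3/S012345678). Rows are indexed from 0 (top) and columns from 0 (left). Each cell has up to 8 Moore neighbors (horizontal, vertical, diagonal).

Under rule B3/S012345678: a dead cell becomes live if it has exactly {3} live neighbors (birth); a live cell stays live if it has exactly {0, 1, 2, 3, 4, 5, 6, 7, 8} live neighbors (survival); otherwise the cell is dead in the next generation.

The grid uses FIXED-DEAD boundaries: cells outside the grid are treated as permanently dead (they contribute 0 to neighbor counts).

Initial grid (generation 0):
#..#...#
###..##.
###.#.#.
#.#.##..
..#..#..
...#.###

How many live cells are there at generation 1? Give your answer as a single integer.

Answer: 30

Derivation:
Simulating step by step:
Generation 0 (given above): 23 live cells
Generation 1: 30 live cells
#.##..##
###.####
###.#.#.
#.#.###.
.##..#..
...#####
Population at generation 1: 30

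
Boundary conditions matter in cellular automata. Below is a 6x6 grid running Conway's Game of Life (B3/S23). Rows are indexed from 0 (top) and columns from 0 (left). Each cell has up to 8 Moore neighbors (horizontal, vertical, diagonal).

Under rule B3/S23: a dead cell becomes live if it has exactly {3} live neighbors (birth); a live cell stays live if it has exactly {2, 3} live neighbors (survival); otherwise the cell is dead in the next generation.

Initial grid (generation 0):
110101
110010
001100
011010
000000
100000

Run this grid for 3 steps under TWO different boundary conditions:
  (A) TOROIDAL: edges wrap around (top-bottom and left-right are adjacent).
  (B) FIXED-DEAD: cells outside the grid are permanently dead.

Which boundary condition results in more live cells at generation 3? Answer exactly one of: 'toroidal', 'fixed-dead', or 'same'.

Answer: fixed-dead

Derivation:
Under TOROIDAL boundary, generation 3:
000110
000000
010100
011101
000001
001111
Population = 13

Under FIXED-DEAD boundary, generation 3:
110010
101110
101110
100100
101000
000000
Population = 15

Comparison: toroidal=13, fixed-dead=15 -> fixed-dead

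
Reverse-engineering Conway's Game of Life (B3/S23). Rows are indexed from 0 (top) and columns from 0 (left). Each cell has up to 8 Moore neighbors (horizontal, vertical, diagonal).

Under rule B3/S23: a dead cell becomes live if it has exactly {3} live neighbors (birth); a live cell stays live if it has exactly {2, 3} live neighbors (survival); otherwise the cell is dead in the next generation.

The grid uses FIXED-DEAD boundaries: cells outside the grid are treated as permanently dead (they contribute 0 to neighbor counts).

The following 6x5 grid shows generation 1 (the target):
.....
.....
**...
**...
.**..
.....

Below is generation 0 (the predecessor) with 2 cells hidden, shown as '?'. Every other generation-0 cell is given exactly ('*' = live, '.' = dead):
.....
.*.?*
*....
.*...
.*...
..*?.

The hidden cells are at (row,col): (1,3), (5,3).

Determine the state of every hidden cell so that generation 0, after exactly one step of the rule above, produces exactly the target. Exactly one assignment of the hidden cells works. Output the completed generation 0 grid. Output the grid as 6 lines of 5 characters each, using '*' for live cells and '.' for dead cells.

Answer: .....
.*..*
*....
.*...
.*...
..*..

Derivation:
Hidden generation-0 cells (in order): (1,3), (5,3).
A hidden cell only influences target cells in its own 3x3 neighborhood. Try each of the 2^2 = 4 assignments, step the completed generation 0 forward once under B3/S23, and compare with the target:
  (1,3)=. (5,3)=. -> step reproduces the target at every cell -> ACCEPT
  (1,3)=. (5,3)=* -> step gives (4,2)='.' but target has '*' -> reject
  (1,3)=* (5,3)=. -> step gives (2,2)='*' but target has '.' -> reject
  (1,3)=* (5,3)=* -> step gives (2,2)='*' but target has '.' -> reject
Unique solution: (1,3)=dead, (5,3)=dead.
Check: live-neighbor counts of every cell in the completed generation 0:
11111
21110
23211
32200
22310
12110
Applying B3/S23 to generation 0 with these counts gives:
.....
.....
**...
**...
.**..
.....
which matches the target exactly.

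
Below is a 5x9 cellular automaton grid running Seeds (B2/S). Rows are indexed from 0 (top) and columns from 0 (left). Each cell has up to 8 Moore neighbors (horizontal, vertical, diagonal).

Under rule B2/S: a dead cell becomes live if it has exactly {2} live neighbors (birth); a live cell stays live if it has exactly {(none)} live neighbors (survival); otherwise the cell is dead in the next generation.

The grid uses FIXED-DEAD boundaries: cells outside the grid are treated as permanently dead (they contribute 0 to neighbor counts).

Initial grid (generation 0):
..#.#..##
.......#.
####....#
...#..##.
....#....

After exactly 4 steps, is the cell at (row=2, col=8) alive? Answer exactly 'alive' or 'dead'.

Answer: dead

Derivation:
Simulating step by step:
Generation 0 (given above): 14 live cells
Generation 1: 13 live cells
...#..#..
#...#.#..
....#....
#....#..#
...#.###.
Generation 2: 10 live cells
....#..#.
.......#.
##.#..##.
...#.....
........#
Generation 3: 15 live cells
......#.#
######...
....#...#
##..#.#.#
.........
Generation 4: 10 live cells
#......#.
......#.#
......#..
...#.....
##...#.#.

Cell (2,8) at generation 4: 0 -> dead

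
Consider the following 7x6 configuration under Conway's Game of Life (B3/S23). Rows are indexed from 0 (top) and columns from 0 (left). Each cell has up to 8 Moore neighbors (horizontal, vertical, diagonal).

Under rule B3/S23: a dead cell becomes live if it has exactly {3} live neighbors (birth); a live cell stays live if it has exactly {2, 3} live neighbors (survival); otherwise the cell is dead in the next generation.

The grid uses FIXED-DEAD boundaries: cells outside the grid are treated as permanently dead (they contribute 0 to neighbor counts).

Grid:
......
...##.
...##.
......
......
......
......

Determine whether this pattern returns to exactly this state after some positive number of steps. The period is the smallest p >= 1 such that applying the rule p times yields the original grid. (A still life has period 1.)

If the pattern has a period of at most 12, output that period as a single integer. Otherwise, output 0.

Simulating and comparing each generation to the original:
Gen 0 (original, given above): 4 live cells
Gen 1: 4 live cells, MATCHES original -> period = 1

Answer: 1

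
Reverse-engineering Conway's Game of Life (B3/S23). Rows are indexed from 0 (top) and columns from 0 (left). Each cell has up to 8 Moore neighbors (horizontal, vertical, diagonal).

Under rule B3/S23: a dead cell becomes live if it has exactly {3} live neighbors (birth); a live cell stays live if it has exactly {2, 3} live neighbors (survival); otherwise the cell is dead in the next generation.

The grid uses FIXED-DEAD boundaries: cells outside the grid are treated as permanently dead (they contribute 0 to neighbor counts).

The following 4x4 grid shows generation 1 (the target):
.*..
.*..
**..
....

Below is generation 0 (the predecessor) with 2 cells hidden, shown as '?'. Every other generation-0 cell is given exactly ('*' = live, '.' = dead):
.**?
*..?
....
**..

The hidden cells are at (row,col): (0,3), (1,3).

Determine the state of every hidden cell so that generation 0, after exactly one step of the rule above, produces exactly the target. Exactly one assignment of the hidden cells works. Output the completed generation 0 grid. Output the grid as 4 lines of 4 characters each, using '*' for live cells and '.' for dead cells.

Hidden generation-0 cells (in order): (0,3), (1,3).
A hidden cell only influences target cells in its own 3x3 neighborhood. Try each of the 2^2 = 4 assignments, step the completed generation 0 forward once under B3/S23, and compare with the target:
  (0,3)=. (1,3)=. -> step reproduces the target at every cell -> ACCEPT
  (0,3)=. (1,3)=* -> step gives (0,2)='*' but target has '.' -> reject
  (0,3)=* (1,3)=. -> step gives (0,2)='*' but target has '.' -> reject
  (0,3)=* (1,3)=* -> step gives (0,2)='*' but target has '.' -> reject
Unique solution: (0,3)=dead, (1,3)=dead.
Check: live-neighbor counts of every cell in the completed generation 0:
2211
1321
3310
1110
Applying B3/S23 to generation 0 with these counts gives:
.*..
.*..
**..
....
which matches the target exactly.

Answer: .**.
*...
....
**..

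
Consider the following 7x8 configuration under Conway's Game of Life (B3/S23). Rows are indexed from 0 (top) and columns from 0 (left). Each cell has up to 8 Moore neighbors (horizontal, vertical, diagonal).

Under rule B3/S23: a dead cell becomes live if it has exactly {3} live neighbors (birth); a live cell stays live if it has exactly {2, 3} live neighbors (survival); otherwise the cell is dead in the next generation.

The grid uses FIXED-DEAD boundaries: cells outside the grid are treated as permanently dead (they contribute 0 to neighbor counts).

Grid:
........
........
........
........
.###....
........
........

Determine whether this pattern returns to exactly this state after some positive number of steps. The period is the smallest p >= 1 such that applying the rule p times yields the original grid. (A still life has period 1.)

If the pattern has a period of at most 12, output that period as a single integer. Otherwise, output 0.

Simulating and comparing each generation to the original:
Gen 0 (original, given above): 3 live cells
Gen 1: 3 live cells, differs from original
Gen 2: 3 live cells, MATCHES original -> period = 2

Answer: 2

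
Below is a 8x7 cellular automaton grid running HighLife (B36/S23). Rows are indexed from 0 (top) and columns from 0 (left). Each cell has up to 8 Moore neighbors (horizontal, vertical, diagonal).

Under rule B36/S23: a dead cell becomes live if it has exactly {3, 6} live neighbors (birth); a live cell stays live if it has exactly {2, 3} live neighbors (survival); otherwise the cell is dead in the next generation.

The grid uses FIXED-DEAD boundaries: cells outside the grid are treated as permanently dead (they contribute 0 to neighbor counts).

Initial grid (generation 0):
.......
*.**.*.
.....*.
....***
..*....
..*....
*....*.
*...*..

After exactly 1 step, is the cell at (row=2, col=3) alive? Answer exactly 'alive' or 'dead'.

Simulating step by step:
Generation 0 (given above): 14 live cells
Generation 1: 9 live cells
.......
....*..
...*...
....***
...*.*.
.*.....
.*.....
.......

Cell (2,3) at generation 1: 1 -> alive

Answer: alive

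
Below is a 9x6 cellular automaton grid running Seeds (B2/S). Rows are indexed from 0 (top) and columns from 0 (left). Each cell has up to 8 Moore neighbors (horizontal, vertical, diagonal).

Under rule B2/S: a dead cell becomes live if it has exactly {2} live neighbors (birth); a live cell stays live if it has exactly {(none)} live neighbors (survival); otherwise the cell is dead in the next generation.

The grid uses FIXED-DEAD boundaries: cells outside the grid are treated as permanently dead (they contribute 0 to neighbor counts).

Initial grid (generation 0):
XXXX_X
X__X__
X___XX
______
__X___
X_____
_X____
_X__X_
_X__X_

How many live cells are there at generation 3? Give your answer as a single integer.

Answer: 16

Derivation:
Simulating step by step:
Generation 0 (given above): 17 live cells
Generation 1: 15 live cells
______
______
_X_X__
_X_XXX
_X____
__X___
__X___
___X_X
X_XX_X
Generation 2: 9 live cells
______
__X___
X____X
______
X____X
___X__
_X__X_
______
_X____
Generation 3: 16 live cells
______
_X____
_X____
XX__XX
____X_
XXX__X
__XX__
XXX___
______
Population at generation 3: 16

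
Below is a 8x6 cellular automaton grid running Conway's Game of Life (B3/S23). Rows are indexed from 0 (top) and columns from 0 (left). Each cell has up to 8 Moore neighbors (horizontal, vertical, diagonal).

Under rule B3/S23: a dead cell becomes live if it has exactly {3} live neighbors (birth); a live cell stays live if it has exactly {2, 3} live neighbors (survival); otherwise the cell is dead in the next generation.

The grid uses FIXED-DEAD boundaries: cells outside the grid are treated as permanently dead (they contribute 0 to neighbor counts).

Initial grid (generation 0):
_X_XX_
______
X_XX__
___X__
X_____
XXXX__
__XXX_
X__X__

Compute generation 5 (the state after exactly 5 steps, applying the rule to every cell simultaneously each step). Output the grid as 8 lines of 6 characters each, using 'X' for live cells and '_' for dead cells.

Answer: ______
____X_
_____X
___X__
___X_X
__X_XX
_X__XX
_X__XX

Derivation:
Simulating step by step:
Generation 0 (given above): 17 live cells
Generation 1: 16 live cells
______
_X__X_
__XX__
_XXX__
X__X__
X___X_
X___X_
__XXX_
Generation 2: 17 live cells
______
__XX__
____X_
_X__X_
X__XX_
XX_XX_
_X__XX
___XX_
Generation 3: 15 live cells
______
___X__
__X_X_
____XX
X____X
XX____
XX___X
___XXX
Generation 4: 16 live cells
______
___X__
____XX
___XXX
XX__XX
______
XXX__X
____XX
Generation 5: 14 live cells
(generation 5 grid is the final answer)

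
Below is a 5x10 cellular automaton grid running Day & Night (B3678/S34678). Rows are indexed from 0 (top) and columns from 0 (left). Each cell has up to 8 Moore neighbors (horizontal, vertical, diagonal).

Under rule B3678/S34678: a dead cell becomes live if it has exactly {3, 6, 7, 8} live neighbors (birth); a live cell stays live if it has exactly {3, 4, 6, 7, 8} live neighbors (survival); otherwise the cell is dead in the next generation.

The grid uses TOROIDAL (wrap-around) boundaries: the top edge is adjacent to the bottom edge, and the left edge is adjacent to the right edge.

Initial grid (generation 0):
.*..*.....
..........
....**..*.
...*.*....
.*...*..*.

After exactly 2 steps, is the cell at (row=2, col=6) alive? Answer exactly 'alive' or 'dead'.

Simulating step by step:
Generation 0 (given above): 10 live cells
Generation 1: 6 live cells
..........
....**....
....*.....
.....**...
..*.......
Generation 2: 2 live cells
..........
..........
....*.*...
..........
..........

Cell (2,6) at generation 2: 1 -> alive

Answer: alive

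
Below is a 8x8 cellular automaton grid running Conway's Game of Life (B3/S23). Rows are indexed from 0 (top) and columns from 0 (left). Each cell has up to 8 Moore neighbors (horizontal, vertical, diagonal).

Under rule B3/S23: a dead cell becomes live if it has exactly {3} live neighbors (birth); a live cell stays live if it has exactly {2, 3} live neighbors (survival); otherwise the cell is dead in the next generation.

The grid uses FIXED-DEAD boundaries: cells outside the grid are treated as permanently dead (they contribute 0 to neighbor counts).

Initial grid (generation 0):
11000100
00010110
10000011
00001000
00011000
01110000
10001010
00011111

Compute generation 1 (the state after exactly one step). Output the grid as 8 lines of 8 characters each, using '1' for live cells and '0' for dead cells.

Answer: 00001110
11001101
00001011
00011100
00001000
01100100
01000011
00011011

Derivation:
Simulating step by step:
Generation 0 (given above): 23 live cells
Generation 1: 25 live cells
(generation 1 grid is the final answer)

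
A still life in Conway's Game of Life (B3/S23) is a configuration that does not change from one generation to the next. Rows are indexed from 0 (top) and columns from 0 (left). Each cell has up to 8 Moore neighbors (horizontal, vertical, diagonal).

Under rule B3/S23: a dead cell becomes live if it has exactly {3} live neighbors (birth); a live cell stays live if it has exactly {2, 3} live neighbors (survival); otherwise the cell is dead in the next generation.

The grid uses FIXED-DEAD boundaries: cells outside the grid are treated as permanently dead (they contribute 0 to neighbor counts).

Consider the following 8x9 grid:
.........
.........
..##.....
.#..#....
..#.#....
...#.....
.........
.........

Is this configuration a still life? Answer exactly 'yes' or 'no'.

Compute generation 1 and compare to generation 0 (given above):
Generation 1:
.........
.........
..##.....
.#..#....
..#.#....
...#.....
.........
.........
The grids are IDENTICAL -> still life.

Answer: yes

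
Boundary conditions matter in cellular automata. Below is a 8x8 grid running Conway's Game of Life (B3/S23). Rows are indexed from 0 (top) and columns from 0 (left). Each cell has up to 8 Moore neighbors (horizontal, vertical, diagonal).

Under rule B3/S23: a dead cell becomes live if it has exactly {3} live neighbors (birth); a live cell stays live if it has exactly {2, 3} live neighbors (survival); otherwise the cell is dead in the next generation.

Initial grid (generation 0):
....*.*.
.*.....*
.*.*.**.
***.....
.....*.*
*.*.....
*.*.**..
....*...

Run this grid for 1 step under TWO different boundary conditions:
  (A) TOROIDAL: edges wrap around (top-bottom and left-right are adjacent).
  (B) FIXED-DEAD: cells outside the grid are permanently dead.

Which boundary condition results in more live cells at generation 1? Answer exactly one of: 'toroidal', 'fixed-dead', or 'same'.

Under TOROIDAL boundary, generation 1:
.....*..
*.*.*..*
......**
***.**.*
..*....*
*..*****
....**..
....*...
Population = 24

Under FIXED-DEAD boundary, generation 1:
........
..*.*..*
......*.
***.**..
*.*.....
...****.
....**..
...***..
Population = 20

Comparison: toroidal=24, fixed-dead=20 -> toroidal

Answer: toroidal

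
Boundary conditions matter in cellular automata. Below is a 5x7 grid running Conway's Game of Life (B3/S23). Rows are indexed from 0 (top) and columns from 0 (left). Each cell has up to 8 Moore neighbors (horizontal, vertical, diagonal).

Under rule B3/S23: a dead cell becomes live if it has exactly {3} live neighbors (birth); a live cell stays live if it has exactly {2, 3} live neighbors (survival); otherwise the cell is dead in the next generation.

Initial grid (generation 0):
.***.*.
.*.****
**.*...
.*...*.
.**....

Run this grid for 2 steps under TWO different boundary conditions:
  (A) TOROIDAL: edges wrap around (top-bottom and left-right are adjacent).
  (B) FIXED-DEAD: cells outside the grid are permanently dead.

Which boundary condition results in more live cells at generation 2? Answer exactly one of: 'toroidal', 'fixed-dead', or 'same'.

Answer: toroidal

Derivation:
Under TOROIDAL boundary, generation 2:
*......
*...***
.......
..***..
....***
Population = 11

Under FIXED-DEAD boundary, generation 2:
....***
**.....
.....**
*......
.......
Population = 8

Comparison: toroidal=11, fixed-dead=8 -> toroidal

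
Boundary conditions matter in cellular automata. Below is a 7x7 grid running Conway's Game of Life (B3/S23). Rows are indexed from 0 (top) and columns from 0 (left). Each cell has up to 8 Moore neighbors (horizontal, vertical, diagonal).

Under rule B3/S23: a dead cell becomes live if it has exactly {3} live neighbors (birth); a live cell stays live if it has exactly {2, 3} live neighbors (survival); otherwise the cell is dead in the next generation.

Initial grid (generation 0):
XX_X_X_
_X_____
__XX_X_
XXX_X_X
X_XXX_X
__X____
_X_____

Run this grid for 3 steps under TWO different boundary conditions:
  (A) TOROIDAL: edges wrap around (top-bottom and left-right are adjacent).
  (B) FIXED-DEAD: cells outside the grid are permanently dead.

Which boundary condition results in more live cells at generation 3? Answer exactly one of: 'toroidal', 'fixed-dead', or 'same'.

Answer: toroidal

Derivation:
Under TOROIDAL boundary, generation 3:
__X____
___X_X_
X____XX
__XX__X
X_____X
X_____X
X_____X
Population = 15

Under FIXED-DEAD boundary, generation 3:
_______
_______
X______
X__X___
XXX____
_______
_______
Population = 6

Comparison: toroidal=15, fixed-dead=6 -> toroidal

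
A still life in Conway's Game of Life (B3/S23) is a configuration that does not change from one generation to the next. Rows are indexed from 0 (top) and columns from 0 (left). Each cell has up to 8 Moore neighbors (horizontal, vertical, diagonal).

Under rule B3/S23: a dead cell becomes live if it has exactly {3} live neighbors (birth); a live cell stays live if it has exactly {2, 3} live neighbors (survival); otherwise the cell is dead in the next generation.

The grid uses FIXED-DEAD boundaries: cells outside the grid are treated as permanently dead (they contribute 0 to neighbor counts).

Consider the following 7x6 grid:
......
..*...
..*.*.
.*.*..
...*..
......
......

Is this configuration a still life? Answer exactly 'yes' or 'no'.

Compute generation 1 and compare to generation 0 (given above):
Generation 1:
......
...*..
.**...
...**.
..*...
......
......
Cell (1,2) differs: gen0=1 vs gen1=0 -> NOT a still life.

Answer: no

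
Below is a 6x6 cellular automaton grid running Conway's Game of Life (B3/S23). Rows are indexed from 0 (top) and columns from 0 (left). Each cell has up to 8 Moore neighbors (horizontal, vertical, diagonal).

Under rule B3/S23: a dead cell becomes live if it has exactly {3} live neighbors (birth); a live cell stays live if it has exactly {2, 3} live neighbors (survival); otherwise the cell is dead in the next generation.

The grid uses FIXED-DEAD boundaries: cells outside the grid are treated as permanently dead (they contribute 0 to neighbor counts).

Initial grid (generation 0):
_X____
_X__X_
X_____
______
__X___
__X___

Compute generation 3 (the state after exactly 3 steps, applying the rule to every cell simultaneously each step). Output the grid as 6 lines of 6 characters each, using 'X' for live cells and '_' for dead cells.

Answer: ______
______
______
______
______
______

Derivation:
Simulating step by step:
Generation 0 (given above): 6 live cells
Generation 1: 2 live cells
______
XX____
______
______
______
______
Generation 2: 0 live cells
______
______
______
______
______
______
Generation 3: 0 live cells
(generation 3 grid is the final answer)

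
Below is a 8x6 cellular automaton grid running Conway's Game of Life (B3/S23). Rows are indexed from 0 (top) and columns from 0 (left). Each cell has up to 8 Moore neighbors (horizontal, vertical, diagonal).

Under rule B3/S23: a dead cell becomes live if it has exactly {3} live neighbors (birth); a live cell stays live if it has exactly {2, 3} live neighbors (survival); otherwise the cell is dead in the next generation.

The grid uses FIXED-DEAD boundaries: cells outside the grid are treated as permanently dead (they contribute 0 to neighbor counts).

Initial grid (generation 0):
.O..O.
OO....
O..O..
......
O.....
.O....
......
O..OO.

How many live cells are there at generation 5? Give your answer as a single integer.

Answer: 7

Derivation:
Simulating step by step:
Generation 0 (given above): 11 live cells
Generation 1: 7 live cells
OO....
OOO...
OO....
......
......
......
......
......
Generation 2: 5 live cells
O.O...
..O...
O.O...
......
......
......
......
......
Generation 3: 4 live cells
.O....
..OO..
.O....
......
......
......
......
......
Generation 4: 4 live cells
..O...
.OO...
..O...
......
......
......
......
......
Generation 5: 7 live cells
.OO...
.OOO..
.OO...
......
......
......
......
......
Population at generation 5: 7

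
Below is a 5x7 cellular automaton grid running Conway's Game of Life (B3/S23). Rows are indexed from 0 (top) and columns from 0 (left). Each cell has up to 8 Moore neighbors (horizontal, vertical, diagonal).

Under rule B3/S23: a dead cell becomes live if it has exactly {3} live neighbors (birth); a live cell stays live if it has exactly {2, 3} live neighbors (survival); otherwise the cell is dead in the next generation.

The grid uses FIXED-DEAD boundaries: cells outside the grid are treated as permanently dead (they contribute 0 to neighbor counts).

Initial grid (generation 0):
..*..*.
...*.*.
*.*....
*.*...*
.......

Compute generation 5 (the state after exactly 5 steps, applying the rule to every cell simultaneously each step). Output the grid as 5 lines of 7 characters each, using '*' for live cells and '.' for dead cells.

Answer: ..*.*..
..*.*..
...*...
.......
.......

Derivation:
Simulating step by step:
Generation 0 (given above): 9 live cells
Generation 1: 7 live cells
....*..
.****..
..**...
.......
.......
Generation 2: 6 live cells
..*.*..
.*..*..
.*..*..
.......
.......
Generation 3: 5 live cells
...*...
.**.**.
.......
.......
.......
Generation 4: 6 live cells
..***..
..***..
.......
.......
.......
Generation 5: 5 live cells
(generation 5 grid is the final answer)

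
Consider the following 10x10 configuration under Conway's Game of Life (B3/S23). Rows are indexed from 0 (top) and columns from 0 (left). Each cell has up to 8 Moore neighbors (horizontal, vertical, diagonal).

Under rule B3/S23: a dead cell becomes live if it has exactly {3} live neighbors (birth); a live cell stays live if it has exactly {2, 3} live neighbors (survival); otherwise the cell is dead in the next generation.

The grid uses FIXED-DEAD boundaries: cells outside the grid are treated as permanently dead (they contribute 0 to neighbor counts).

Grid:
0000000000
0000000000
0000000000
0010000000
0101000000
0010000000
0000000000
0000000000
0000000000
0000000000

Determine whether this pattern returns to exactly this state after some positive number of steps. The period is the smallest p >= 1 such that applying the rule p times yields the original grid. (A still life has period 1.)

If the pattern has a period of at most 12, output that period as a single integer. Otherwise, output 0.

Answer: 1

Derivation:
Simulating and comparing each generation to the original:
Gen 0 (original, given above): 4 live cells
Gen 1: 4 live cells, MATCHES original -> period = 1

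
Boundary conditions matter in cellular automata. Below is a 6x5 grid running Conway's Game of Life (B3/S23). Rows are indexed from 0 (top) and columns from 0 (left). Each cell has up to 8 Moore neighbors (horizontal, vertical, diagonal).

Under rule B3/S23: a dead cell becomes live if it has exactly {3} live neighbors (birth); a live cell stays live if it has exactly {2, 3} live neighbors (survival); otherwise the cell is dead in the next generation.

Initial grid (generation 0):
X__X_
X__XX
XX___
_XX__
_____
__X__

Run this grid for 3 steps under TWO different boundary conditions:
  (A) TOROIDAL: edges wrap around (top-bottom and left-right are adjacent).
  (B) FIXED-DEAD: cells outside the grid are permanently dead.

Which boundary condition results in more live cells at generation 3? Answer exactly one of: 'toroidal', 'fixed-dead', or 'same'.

Answer: toroidal

Derivation:
Under TOROIDAL boundary, generation 3:
X_XXX
X_X__
___XX
XXXX_
X_XX_
X__X_
Population = 17

Under FIXED-DEAD boundary, generation 3:
_XXX_
_XX__
X_XX_
X__X_
_X___
_____
Population = 11

Comparison: toroidal=17, fixed-dead=11 -> toroidal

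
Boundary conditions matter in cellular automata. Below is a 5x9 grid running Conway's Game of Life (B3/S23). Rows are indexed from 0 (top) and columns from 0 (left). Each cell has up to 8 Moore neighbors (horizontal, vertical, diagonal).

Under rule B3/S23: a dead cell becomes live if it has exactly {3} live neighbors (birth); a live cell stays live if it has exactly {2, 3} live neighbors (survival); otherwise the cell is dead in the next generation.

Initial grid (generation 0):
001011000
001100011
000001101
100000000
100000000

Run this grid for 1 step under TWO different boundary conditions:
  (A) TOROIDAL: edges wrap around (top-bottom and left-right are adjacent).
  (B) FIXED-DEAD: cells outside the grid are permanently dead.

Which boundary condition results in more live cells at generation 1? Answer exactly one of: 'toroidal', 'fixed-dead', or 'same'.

Under TOROIDAL boundary, generation 1:
011010001
001100011
100000101
100000001
010000000
Population = 14

Under FIXED-DEAD boundary, generation 1:
001010000
001100011
000000101
000000000
000000000
Population = 8

Comparison: toroidal=14, fixed-dead=8 -> toroidal

Answer: toroidal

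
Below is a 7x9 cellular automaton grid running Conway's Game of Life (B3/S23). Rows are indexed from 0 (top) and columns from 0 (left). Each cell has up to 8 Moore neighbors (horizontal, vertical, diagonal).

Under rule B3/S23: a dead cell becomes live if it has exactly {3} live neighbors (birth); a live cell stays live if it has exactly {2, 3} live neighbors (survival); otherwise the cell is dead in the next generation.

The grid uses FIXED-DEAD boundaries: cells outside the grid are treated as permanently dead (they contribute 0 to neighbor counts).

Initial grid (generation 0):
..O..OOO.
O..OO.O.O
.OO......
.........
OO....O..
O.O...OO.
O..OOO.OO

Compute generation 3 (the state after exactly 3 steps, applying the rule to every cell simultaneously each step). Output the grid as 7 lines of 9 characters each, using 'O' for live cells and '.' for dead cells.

Simulating step by step:
Generation 0 (given above): 24 live cells
Generation 1: 28 live cells
...OOOOO.
...OO.O..
.OOO.....
O.O......
OO....OO.
O.OOO...O
.O.OOO.OO
Generation 2: 17 live cells
...O..OO.
......OO.
.O..O....
O..O.....
O......O.
O.......O
.O...O.OO
Generation 3: 15 live cells
(generation 3 grid is the final answer)

Answer: ......OO.
.....OOO.
.........
OO.......
OO.......
OO....O.O
.......OO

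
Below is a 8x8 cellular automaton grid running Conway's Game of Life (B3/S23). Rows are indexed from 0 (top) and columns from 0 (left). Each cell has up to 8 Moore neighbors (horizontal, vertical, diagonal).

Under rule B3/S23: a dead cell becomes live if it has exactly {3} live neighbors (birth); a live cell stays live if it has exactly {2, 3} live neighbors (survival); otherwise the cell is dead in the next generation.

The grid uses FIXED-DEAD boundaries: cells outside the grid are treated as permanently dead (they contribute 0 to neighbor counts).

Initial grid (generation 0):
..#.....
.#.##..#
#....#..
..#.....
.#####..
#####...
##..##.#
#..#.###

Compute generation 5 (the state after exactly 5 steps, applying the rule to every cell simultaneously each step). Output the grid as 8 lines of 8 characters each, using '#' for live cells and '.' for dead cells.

Simulating step by step:
Generation 0 (given above): 28 live cells
Generation 1: 20 live cells
..##....
.####...
.####...
..#..#..
#....#..
......#.
.......#
##...#.#
Generation 2: 10 live cells
.#..#...
........
.....#..
..#..#..
.....##.
......#.
.......#
......#.
Generation 3: 9 live cells
........
........
........
....##..
.....##.
.....###
......##
........
Generation 4: 6 live cells
........
........
........
....###.
.......#
........
.....#.#
........
Generation 5: 6 live cells
(generation 5 grid is the final answer)

Answer: ........
........
.....#..
.....##.
.....##.
......#.
........
........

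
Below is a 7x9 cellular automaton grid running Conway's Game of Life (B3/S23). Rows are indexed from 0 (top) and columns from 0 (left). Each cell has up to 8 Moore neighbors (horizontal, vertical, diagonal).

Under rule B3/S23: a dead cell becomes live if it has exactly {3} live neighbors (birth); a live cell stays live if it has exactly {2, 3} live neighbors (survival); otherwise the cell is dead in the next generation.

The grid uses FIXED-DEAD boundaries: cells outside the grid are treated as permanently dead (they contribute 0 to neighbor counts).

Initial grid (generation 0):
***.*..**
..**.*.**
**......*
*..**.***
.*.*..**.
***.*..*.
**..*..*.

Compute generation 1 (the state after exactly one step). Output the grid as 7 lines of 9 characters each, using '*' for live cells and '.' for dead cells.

Simulating step by step:
Generation 0 (given above): 33 live cells
Generation 1: 25 live cells
(generation 1 grid is the final answer)

Answer: .**.*.***
...**.*..
**...*...
*..****.*
.........
....**.**
*.**.....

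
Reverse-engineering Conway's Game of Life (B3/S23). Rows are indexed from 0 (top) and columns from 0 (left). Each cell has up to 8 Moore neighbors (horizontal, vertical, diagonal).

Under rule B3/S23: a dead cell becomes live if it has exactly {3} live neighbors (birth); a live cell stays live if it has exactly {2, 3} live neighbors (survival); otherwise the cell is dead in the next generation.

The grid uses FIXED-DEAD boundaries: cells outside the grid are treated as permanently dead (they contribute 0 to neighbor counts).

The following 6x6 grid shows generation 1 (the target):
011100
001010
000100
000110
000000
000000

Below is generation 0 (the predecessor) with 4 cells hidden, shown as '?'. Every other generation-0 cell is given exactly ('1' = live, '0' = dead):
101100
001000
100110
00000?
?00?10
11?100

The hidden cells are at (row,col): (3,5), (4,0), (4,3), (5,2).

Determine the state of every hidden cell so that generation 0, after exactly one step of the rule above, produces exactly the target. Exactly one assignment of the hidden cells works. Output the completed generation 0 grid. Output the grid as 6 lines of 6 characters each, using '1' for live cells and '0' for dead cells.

Answer: 101100
001000
100110
000000
000010
110100

Derivation:
Hidden generation-0 cells (in order): (3,5), (4,0), (4,3), (5,2).
A hidden cell only influences target cells in its own 3x3 neighborhood. Try each of the 2^4 = 16 assignments, step the completed generation 0 forward once under B3/S23, and compare with the target:
  (3,5)=0 (4,0)=0 (4,3)=0 (5,2)=0 -> step reproduces the target at every cell -> ACCEPT
  (3,5)=0 (4,0)=0 (4,3)=0 (5,2)=1 -> step gives (4,1)='1' but target has '0' -> reject
  (3,5)=0 (4,0)=0 (4,3)=1 (5,2)=0 -> step gives (3,3)='0' but target has '1' -> reject
  (3,5)=0 (4,0)=0 (4,3)=1 (5,2)=1 -> step gives (3,3)='0' but target has '1' -> reject
  (3,5)=0 (4,0)=1 (4,3)=0 (5,2)=0 -> step gives (4,0)='1' but target has '0' -> reject
  (3,5)=0 (4,0)=1 (4,3)=0 (5,2)=1 -> step gives (4,0)='1' but target has '0' -> reject
  (3,5)=0 (4,0)=1 (4,3)=1 (5,2)=0 -> step gives (3,3)='0' but target has '1' -> reject
  (3,5)=0 (4,0)=1 (4,3)=1 (5,2)=1 -> step gives (3,3)='0' but target has '1' -> reject
  (3,5)=1 (4,0)=0 (4,3)=0 (5,2)=0 -> step gives (2,4)='1' but target has '0' -> reject
  (3,5)=1 (4,0)=0 (4,3)=0 (5,2)=1 -> step gives (2,4)='1' but target has '0' -> reject
  (3,5)=1 (4,0)=0 (4,3)=1 (5,2)=0 -> step gives (2,4)='1' but target has '0' -> reject
  (3,5)=1 (4,0)=0 (4,3)=1 (5,2)=1 -> step gives (2,4)='1' but target has '0' -> reject
  (3,5)=1 (4,0)=1 (4,3)=0 (5,2)=0 -> step gives (2,4)='1' but target has '0' -> reject
  (3,5)=1 (4,0)=1 (4,3)=0 (5,2)=1 -> step gives (2,4)='1' but target has '0' -> reject
  (3,5)=1 (4,0)=1 (4,3)=1 (5,2)=0 -> step gives (2,4)='1' but target has '0' -> reject
  (3,5)=1 (4,0)=1 (4,3)=1 (5,2)=1 -> step gives (2,4)='1' but target has '0' -> reject
Unique solution: (3,5)=dead, (4,0)=dead, (4,3)=dead, (5,2)=dead.
Check: live-neighbor counts of every cell in the completed generation 0:
032210
243531
022211
111332
222211
112121
Applying B3/S23 to generation 0 with these counts gives:
011100
001010
000100
000110
000000
000000
which matches the target exactly.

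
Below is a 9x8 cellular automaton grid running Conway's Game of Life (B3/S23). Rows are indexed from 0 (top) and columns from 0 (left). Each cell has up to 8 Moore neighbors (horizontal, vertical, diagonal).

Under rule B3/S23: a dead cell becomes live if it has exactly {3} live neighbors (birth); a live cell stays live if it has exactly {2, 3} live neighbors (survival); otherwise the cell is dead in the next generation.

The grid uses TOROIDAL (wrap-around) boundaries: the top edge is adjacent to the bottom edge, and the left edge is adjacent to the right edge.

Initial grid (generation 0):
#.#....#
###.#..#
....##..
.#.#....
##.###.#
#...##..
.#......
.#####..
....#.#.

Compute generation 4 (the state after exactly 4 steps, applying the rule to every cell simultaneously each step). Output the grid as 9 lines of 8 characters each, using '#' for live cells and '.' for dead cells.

Answer: .#.###..
......##
.##...#.
.##...#.
...##...
#.#....#
#.#...##
.#......
#......#

Derivation:
Simulating step by step:
Generation 0 (given above): 29 live cells
Generation 1: 34 live cells
..#..##.
..#.####
....##..
.#.#..#.
.#.#.###
..##.###
##......
.#####..
#...#.##
Generation 2: 21 live cells
##......
.......#
..#....#
#..#...#
.#.#....
...#.#..
#......#
..#####.
#......#
Generation 3: 28 live cells
.#......
.#.....#
......##
##.#...#
#..#....
#.#.#...
..#....#
.#.####.
#.######
Generation 4: 24 live cells
(generation 4 grid is the final answer)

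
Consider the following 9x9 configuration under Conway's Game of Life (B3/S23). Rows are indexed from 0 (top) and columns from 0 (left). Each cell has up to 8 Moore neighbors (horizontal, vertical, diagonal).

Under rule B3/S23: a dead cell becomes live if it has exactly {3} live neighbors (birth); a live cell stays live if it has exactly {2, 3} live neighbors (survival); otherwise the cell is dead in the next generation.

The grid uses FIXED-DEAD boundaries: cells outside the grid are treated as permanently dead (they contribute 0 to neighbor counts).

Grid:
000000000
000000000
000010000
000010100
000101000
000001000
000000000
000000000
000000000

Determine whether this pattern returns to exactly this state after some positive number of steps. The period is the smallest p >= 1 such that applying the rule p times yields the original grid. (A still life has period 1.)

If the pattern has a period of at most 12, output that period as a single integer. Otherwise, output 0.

Answer: 2

Derivation:
Simulating and comparing each generation to the original:
Gen 0 (original, given above): 6 live cells
Gen 1: 6 live cells, differs from original
Gen 2: 6 live cells, MATCHES original -> period = 2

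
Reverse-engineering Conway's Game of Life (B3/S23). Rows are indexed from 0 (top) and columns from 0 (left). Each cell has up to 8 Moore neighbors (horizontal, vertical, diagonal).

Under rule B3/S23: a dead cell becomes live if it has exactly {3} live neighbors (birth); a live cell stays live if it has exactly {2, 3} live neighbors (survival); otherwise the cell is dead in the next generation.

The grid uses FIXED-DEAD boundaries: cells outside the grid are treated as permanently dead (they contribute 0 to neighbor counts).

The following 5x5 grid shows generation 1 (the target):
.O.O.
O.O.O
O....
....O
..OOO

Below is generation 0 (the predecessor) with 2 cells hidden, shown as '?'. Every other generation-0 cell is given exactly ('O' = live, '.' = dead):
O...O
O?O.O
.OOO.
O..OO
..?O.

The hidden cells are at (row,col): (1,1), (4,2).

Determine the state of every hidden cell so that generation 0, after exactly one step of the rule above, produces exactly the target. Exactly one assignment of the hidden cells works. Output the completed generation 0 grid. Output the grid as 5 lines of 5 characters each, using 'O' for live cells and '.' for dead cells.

Hidden generation-0 cells (in order): (1,1), (4,2).
A hidden cell only influences target cells in its own 3x3 neighborhood. Try each of the 2^2 = 4 assignments, step the completed generation 0 forward once under B3/S23, and compare with the target:
  (1,1)=. (4,2)=. -> step gives (3,1)='O' but target has '.' -> reject
  (1,1)=. (4,2)=O -> step reproduces the target at every cell -> ACCEPT
  (1,1)=O (4,2)=. -> step gives (0,0)='O' but target has '.' -> reject
  (1,1)=O (4,2)=O -> step gives (0,0)='O' but target has '.' -> reject
Unique solution: (1,1)=dead, (4,2)=live.
Check: live-neighbor counts of every cell in the completed generation 0:
13131
25352
34454
14653
12233
Applying B3/S23 to generation 0 with these counts gives:
.O.O.
O.O.O
O....
....O
..OOO
which matches the target exactly.

Answer: O...O
O.O.O
.OOO.
O..OO
..OO.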